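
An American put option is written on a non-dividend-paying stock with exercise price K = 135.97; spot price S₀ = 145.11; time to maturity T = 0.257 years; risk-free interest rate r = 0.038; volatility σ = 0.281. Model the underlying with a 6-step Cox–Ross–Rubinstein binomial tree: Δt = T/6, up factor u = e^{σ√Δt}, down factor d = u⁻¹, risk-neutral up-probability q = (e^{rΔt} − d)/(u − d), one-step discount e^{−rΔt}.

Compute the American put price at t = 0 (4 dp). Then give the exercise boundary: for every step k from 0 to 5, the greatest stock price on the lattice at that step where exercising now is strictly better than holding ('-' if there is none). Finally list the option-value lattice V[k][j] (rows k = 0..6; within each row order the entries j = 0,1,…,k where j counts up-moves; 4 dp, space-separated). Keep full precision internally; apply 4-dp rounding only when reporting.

price = 4.1145
boundary = - - - - 114.9925 121.8783
tree:
4.1145
6.5134 1.7238
10.0136 3.0268 0.4237
14.8386 5.2110 0.8478 0.0000
20.9775 8.7348 1.6965 0.0000 0.0000
27.4743 14.0917 3.3949 0.0000 0.0000 0.0000
33.6041 20.9775 6.7935 0.0000 0.0000 0.0000 0.0000

Δt=0.04283, u=1.05988, d=0.94350, q=0.49946, disc=e^(-rΔt)=0.99837
k=6 terminal: V=max(K-S,0) → 33.6041 20.9775 6.7935 0.0000 0.0000 0.0000 0.0000
k=5: j=0 S=108.4957 intr=27.4743 cont=27.2532 V=27.4743[EX]; j=1 S=121.8783 intr=14.0917 cont=13.8706 V=14.0917[EX]; j=2 S=136.9116 intr=0.0000 cont=3.3949 V=3.3949[hold]; j=3 S=153.7993 intr=0.0000 cont=0.0000 V=0.0000[hold]; j=4 S=172.7700 intr=0.0000 cont=0.0000 V=0.0000[hold]; j=5 S=194.0807 intr=0.0000 cont=0.0000 V=0.0000[hold]  S*(5)=121.8783
k=4: j=0 S=114.9925 intr=20.9775 cont=20.7564 V=20.9775[EX]; j=1 S=129.1765 intr=6.7935 cont=8.7348 V=8.7348[hold]; j=2 S=145.1100 intr=0.0000 cont=1.6965 V=1.6965[hold]; j=3 S=163.0089 intr=0.0000 cont=0.0000 V=0.0000[hold]; j=4 S=183.1156 intr=0.0000 cont=0.0000 V=0.0000[hold]  S*(4)=114.9925
k=3: j=0 S=121.8783 intr=14.0917 cont=14.8386 V=14.8386[hold]; j=1 S=136.9116 intr=0.0000 cont=5.2110 V=5.2110[hold]; j=2 S=153.7993 intr=0.0000 cont=0.8478 V=0.8478[hold]; j=3 S=172.7700 intr=0.0000 cont=0.0000 V=0.0000[hold]  S*(3)=-
k=2: j=0 S=129.1765 intr=6.7935 cont=10.0136 V=10.0136[hold]; j=1 S=145.1100 intr=0.0000 cont=3.0268 V=3.0268[hold]; j=2 S=163.0089 intr=0.0000 cont=0.4237 V=0.4237[hold]  S*(2)=-
k=1: j=0 S=136.9116 intr=0.0000 cont=6.5134 V=6.5134[hold]; j=1 S=153.7993 intr=0.0000 cont=1.7238 V=1.7238[hold]  S*(1)=-
k=0: j=0 S=145.1100 intr=0.0000 cont=4.1145 V=4.1145[hold]  S*(0)=-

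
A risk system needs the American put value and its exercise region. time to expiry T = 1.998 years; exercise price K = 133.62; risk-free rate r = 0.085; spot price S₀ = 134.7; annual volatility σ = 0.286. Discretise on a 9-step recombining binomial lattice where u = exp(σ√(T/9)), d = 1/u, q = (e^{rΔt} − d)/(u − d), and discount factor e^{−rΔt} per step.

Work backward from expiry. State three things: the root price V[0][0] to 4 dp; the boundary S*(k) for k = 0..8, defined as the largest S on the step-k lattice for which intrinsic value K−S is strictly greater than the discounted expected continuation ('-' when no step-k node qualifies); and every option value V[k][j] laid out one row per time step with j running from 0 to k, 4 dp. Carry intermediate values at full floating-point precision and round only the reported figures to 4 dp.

price = 13.4305
boundary = - - 102.8778 89.9080 102.8778 89.9080 102.8778 89.9080 102.8778
tree:
13.4305
20.6110 7.7118
30.7422 12.6013 3.7668
43.7120 20.0117 6.6548 1.4087
55.0466 30.7422 11.4637 2.7419 0.3084
64.9523 43.7120 19.1415 5.2461 0.6786 0.0000
73.6092 55.0466 30.7422 9.8118 1.4931 0.0000 0.0000
81.1747 64.9523 43.7120 17.7801 3.2850 0.0000 0.0000 0.0000
87.7865 73.6092 55.0466 30.7422 7.2274 0.0000 0.0000 0.0000 0.0000
93.5647 81.1747 64.9523 43.7120 15.9015 0.0000 0.0000 0.0000 0.0000 0.0000

params: Δt=0.22200 u=1.14426 d=0.87393 q=0.53683 e^(-rΔt)=0.98131
t_9 payoffs: 93.5647 81.1747 64.9523 43.7120 15.9015 0.0000 0.0000 0.0000 0.0000 0.0000
t_8: node(8,0) S=45.8335 payoff=87.7865 vs cont=85.2887 → 87.7865 [stop]  node(8,1) S=60.0108 payoff=73.6092 vs cont=71.1114 → 73.6092 [stop]  node(8,2) S=78.5734 payoff=55.0466 vs cont=52.5488 → 55.0466 [stop]  node(8,3) S=102.8778 payoff=30.7422 vs cont=28.2445 → 30.7422 [stop]  node(8,4) S=134.7000 payoff=0.0000 vs cont=7.2274 → 7.2274 [wait]  node(8,5) S=176.3655 payoff=0.0000 vs cont=0.0000 → 0.0000 [wait]  node(8,6) S=230.9190 payoff=0.0000 vs cont=0.0000 → 0.0000 [wait]  node(8,7) S=302.3471 payoff=0.0000 vs cont=0.0000 → 0.0000 [wait]  node(8,8) S=395.8693 payoff=0.0000 vs cont=0.0000 → 0.0000 [wait]  ⇒ S*(8)=102.8778
t_7: node(7,0) S=52.4453 payoff=81.1747 vs cont=78.6770 → 81.1747 [stop]  node(7,1) S=68.6677 payoff=64.9523 vs cont=62.4545 → 64.9523 [stop]  node(7,2) S=89.9080 payoff=43.7120 vs cont=41.2142 → 43.7120 [stop]  node(7,3) S=117.7185 payoff=15.9015 vs cont=17.7801 → 17.7801 [wait]  node(7,4) S=154.1312 payoff=0.0000 vs cont=3.2850 → 3.2850 [wait]  node(7,5) S=201.8072 payoff=0.0000 vs cont=0.0000 → 0.0000 [wait]  node(7,6) S=264.2304 payoff=0.0000 vs cont=0.0000 → 0.0000 [wait]  node(7,7) S=345.9623 payoff=0.0000 vs cont=0.0000 → 0.0000 [wait]  ⇒ S*(7)=89.9080
t_6: node(6,0) S=60.0108 payoff=73.6092 vs cont=71.1114 → 73.6092 [stop]  node(6,1) S=78.5734 payoff=55.0466 vs cont=52.5488 → 55.0466 [stop]  node(6,2) S=102.8778 payoff=30.7422 vs cont=29.2341 → 30.7422 [stop]  node(6,3) S=134.7000 payoff=0.0000 vs cont=9.8118 → 9.8118 [wait]  node(6,4) S=176.3655 payoff=0.0000 vs cont=1.4931 → 1.4931 [wait]  node(6,5) S=230.9190 payoff=0.0000 vs cont=0.0000 → 0.0000 [wait]  node(6,6) S=302.3471 payoff=0.0000 vs cont=0.0000 → 0.0000 [wait]  ⇒ S*(6)=102.8778
t_5: node(5,0) S=68.6677 payoff=64.9523 vs cont=62.4545 → 64.9523 [stop]  node(5,1) S=89.9080 payoff=43.7120 vs cont=41.2142 → 43.7120 [stop]  node(5,2) S=117.7185 payoff=15.9015 vs cont=19.1415 → 19.1415 [wait]  node(5,3) S=154.1312 payoff=0.0000 vs cont=5.2461 → 5.2461 [wait]  node(5,4) S=201.8072 payoff=0.0000 vs cont=0.6786 → 0.6786 [wait]  node(5,5) S=264.2304 payoff=0.0000 vs cont=0.0000 → 0.0000 [wait]  ⇒ S*(5)=89.9080
t_4: node(4,0) S=78.5734 payoff=55.0466 vs cont=52.5488 → 55.0466 [stop]  node(4,1) S=102.8778 payoff=30.7422 vs cont=29.9513 → 30.7422 [stop]  node(4,2) S=134.7000 payoff=0.0000 vs cont=11.4637 → 11.4637 [wait]  node(4,3) S=176.3655 payoff=0.0000 vs cont=2.7419 → 2.7419 [wait]  node(4,4) S=230.9190 payoff=0.0000 vs cont=0.3084 → 0.3084 [wait]  ⇒ S*(4)=102.8778
t_3: node(3,0) S=89.9080 payoff=43.7120 vs cont=41.2142 → 43.7120 [stop]  node(3,1) S=117.7185 payoff=15.9015 vs cont=20.0117 → 20.0117 [wait]  node(3,2) S=154.1312 payoff=0.0000 vs cont=6.6548 → 6.6548 [wait]  node(3,3) S=201.8072 payoff=0.0000 vs cont=1.4087 → 1.4087 [wait]  ⇒ S*(3)=89.9080
t_2: node(2,0) S=102.8778 payoff=30.7422 vs cont=30.4097 → 30.7422 [stop]  node(2,1) S=134.7000 payoff=0.0000 vs cont=12.6013 → 12.6013 [wait]  node(2,2) S=176.3655 payoff=0.0000 vs cont=3.7668 → 3.7668 [wait]  ⇒ S*(2)=102.8778
t_1: node(1,0) S=117.7185 payoff=15.9015 vs cont=20.6110 → 20.6110 [wait]  node(1,1) S=154.1312 payoff=0.0000 vs cont=7.7118 → 7.7118 [wait]  ⇒ S*(1)=-
t_0: node(0,0) S=134.7000 payoff=0.0000 vs cont=13.4305 → 13.4305 [wait]  ⇒ S*(0)=-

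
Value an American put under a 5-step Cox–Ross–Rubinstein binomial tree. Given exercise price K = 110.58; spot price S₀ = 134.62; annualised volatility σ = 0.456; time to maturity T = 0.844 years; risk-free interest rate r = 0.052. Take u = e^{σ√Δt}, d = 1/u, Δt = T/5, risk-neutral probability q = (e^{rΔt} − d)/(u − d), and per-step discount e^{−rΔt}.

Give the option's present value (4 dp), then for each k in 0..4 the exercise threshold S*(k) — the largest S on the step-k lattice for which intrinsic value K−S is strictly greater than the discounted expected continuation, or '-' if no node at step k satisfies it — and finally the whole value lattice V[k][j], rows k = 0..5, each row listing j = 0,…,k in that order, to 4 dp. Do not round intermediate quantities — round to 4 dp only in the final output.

Δt=0.16880, u=1.20605, d=0.82915, q=0.47669, disc=e^(-rΔt)=0.99126
k=5 terminal: V=max(K-S,0) → 57.8222 33.8410 0.0000 0.0000 0.0000 0.0000
k=4: j=0 S=63.6284 intr=46.9516 cont=45.9852 V=46.9516[EX]; j=1 S=92.5509 intr=18.0291 cont=17.5546 V=18.0291[EX]; j=2 S=134.6200 intr=0.0000 cont=0.0000 V=0.0000[hold]; j=3 S=195.8117 intr=0.0000 cont=0.0000 V=0.0000[hold]; j=4 S=284.8183 intr=0.0000 cont=0.0000 V=0.0000[hold]  S*(4)=92.5509
k=3: j=0 S=76.7390 intr=33.8410 cont=32.8747 V=33.8410[EX]; j=1 S=111.6208 intr=0.0000 cont=9.3524 V=9.3524[hold]; j=2 S=162.3582 intr=0.0000 cont=0.0000 V=0.0000[hold]; j=3 S=236.1584 intr=0.0000 cont=0.0000 V=0.0000[hold]  S*(3)=76.7390
k=2: j=0 S=92.5509 intr=18.0291 cont=21.9738 V=21.9738[hold]; j=1 S=134.6200 intr=0.0000 cont=4.8514 V=4.8514[hold]; j=2 S=195.8117 intr=0.0000 cont=0.0000 V=0.0000[hold]  S*(2)=-
k=1: j=0 S=111.6208 intr=0.0000 cont=13.6910 V=13.6910[hold]; j=1 S=162.3582 intr=0.0000 cont=2.5166 V=2.5166[hold]  S*(1)=-
k=0: j=0 S=134.6200 intr=0.0000 cont=8.2912 V=8.2912[hold]  S*(0)=-

price = 8.2912
boundary = - - - 76.7390 92.5509
tree:
8.2912
13.6910 2.5166
21.9738 4.8514 0.0000
33.8410 9.3524 0.0000 0.0000
46.9516 18.0291 0.0000 0.0000 0.0000
57.8222 33.8410 0.0000 0.0000 0.0000 0.0000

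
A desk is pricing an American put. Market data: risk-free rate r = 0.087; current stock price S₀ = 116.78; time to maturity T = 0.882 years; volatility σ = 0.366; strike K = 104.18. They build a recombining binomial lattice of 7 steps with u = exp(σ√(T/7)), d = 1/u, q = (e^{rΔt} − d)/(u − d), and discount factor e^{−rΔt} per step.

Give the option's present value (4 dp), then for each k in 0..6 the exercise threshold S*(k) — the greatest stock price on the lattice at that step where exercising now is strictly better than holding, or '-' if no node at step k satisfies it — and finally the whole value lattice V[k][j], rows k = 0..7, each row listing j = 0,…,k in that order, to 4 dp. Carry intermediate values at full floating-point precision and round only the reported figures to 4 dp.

price = 6.9605
boundary = - - - 79.0864 69.4511 79.0864 90.0583
tree:
6.9605
11.0413 3.1881
16.9746 5.5762 0.9613
25.0936 9.5368 1.8895 0.0899
34.7289 15.8183 3.7047 0.1854 0.0000
43.1902 25.0936 7.2439 0.3825 0.0000 0.0000
50.6207 34.7289 14.1217 0.7890 0.0000 0.0000 0.0000
57.1459 43.1902 25.0936 1.6275 0.0000 0.0000 0.0000 0.0000

Δt=0.12600  u=1.13873  d=0.87817  q=0.50987  discount=0.98910
step 7 (expiry): payoffs max(K−S,0) = 57.1459 43.1902 25.0936 1.6275 0.0000 0.0000 0.0000 0.0000
step 6: (k=6,j=0): S=53.5593, (K−S)⁺=50.6207, hold=49.4849 ⇒ V=50.6207 exercise | (k=6,j=1): S=69.4511, (K−S)⁺=34.7289, hold=33.5931 ⇒ V=34.7289 exercise | (k=6,j=2): S=90.0583, (K−S)⁺=14.1217, hold=12.9859 ⇒ V=14.1217 exercise | (k=6,j=3): S=116.7800, (K−S)⁺=0.0000, hold=0.7890 ⇒ V=0.7890 continue | (k=6,j=4): S=151.4304, (K−S)⁺=0.0000, hold=0.0000 ⇒ V=0.0000 continue | (k=6,j=5): S=196.3621, (K−S)⁺=0.0000, hold=0.0000 ⇒ V=0.0000 continue | (k=6,j=6): S=254.6257, (K−S)⁺=0.0000, hold=0.0000 ⇒ V=0.0000 continue  boundary S*=90.0583
step 5: (k=5,j=0): S=60.9898, (K−S)⁺=43.1902, hold=42.0544 ⇒ V=43.1902 exercise | (k=5,j=1): S=79.0864, (K−S)⁺=25.0936, hold=23.9579 ⇒ V=25.0936 exercise | (k=5,j=2): S=102.5525, (K−S)⁺=1.6275, hold=7.2439 ⇒ V=7.2439 continue | (k=5,j=3): S=132.9814, (K−S)⁺=0.0000, hold=0.3825 ⇒ V=0.3825 continue | (k=5,j=4): S=172.4389, (K−S)⁺=0.0000, hold=0.0000 ⇒ V=0.0000 continue | (k=5,j=5): S=223.6042, (K−S)⁺=0.0000, hold=0.0000 ⇒ V=0.0000 continue  boundary S*=79.0864
step 4: (k=4,j=0): S=69.4511, (K−S)⁺=34.7289, hold=33.5931 ⇒ V=34.7289 exercise | (k=4,j=1): S=90.0583, (K−S)⁺=14.1217, hold=15.8183 ⇒ V=15.8183 continue | (k=4,j=2): S=116.7800, (K−S)⁺=0.0000, hold=3.7047 ⇒ V=3.7047 continue | (k=4,j=3): S=151.4304, (K−S)⁺=0.0000, hold=0.1854 ⇒ V=0.1854 continue | (k=4,j=4): S=196.3621, (K−S)⁺=0.0000, hold=0.0000 ⇒ V=0.0000 continue  boundary S*=69.4511
step 3: (k=3,j=0): S=79.0864, (K−S)⁺=25.0936, hold=24.8135 ⇒ V=25.0936 exercise | (k=3,j=1): S=102.5525, (K−S)⁺=1.6275, hold=9.5368 ⇒ V=9.5368 continue | (k=3,j=2): S=132.9814, (K−S)⁺=0.0000, hold=1.8895 ⇒ V=1.8895 continue | (k=3,j=3): S=172.4389, (K−S)⁺=0.0000, hold=0.0899 ⇒ V=0.0899 continue  boundary S*=79.0864
step 2: (k=2,j=0): S=90.0583, (K−S)⁺=14.1217, hold=16.9746 ⇒ V=16.9746 continue | (k=2,j=1): S=116.7800, (K−S)⁺=0.0000, hold=5.5762 ⇒ V=5.5762 continue | (k=2,j=2): S=151.4304, (K−S)⁺=0.0000, hold=0.9613 ⇒ V=0.9613 continue  boundary S*=-
step 1: (k=1,j=0): S=102.5525, (K−S)⁺=1.6275, hold=11.0413 ⇒ V=11.0413 continue | (k=1,j=1): S=132.9814, (K−S)⁺=0.0000, hold=3.1881 ⇒ V=3.1881 continue  boundary S*=-
step 0: (k=0,j=0): S=116.7800, (K−S)⁺=0.0000, hold=6.9605 ⇒ V=6.9605 continue  boundary S*=-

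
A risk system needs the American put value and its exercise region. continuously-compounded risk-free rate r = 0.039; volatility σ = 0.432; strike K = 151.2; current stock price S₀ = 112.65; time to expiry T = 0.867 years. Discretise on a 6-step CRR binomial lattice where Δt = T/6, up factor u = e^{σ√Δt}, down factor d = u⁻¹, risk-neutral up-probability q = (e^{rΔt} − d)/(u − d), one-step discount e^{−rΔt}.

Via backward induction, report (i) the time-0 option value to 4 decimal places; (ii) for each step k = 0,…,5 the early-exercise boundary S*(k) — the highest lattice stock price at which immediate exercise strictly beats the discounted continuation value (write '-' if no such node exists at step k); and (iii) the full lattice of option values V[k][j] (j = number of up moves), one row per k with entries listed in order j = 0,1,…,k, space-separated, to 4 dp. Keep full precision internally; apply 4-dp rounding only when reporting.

Δt=0.14450  u=1.17847  d=0.84856  q=0.47617  discount=0.99438
step 6 (expiry): payoffs max(K−S,0) = 109.1447 92.7940 70.0863 38.5500 0.0000 0.0000 0.0000
step 5: (k=5,j=0): S=49.5609, (K−S)⁺=101.6391, hold=100.7894 ⇒ V=101.6391 exercise | (k=5,j=1): S=68.8297, (K−S)⁺=82.3703, hold=81.5206 ⇒ V=82.3703 exercise | (k=5,j=2): S=95.5901, (K−S)⁺=55.6099, hold=54.7602 ⇒ V=55.6099 exercise | (k=5,j=3): S=132.7546, (K−S)⁺=18.4454, hold=20.0802 ⇒ V=20.0802 continue | (k=5,j=4): S=184.3684, (K−S)⁺=0.0000, hold=0.0000 ⇒ V=0.0000 continue | (k=5,j=5): S=256.0493, (K−S)⁺=0.0000, hold=0.0000 ⇒ V=0.0000 continue  boundary S*=95.5901
step 4: (k=4,j=0): S=58.4060, (K−S)⁺=92.7940, hold=91.9443 ⇒ V=92.7940 exercise | (k=4,j=1): S=81.1137, (K−S)⁺=70.0863, hold=69.2366 ⇒ V=70.0863 exercise | (k=4,j=2): S=112.6500, (K−S)⁺=38.5500, hold=38.4744 ⇒ V=38.5500 exercise | (k=4,j=3): S=156.4473, (K−S)⁺=0.0000, hold=10.4596 ⇒ V=10.4596 continue | (k=4,j=4): S=217.2726, (K−S)⁺=0.0000, hold=0.0000 ⇒ V=0.0000 continue  boundary S*=112.6500
step 3: (k=3,j=0): S=68.8297, (K−S)⁺=82.3703, hold=81.5206 ⇒ V=82.3703 exercise | (k=3,j=1): S=95.5901, (K−S)⁺=55.6099, hold=54.7602 ⇒ V=55.6099 exercise | (k=3,j=2): S=132.7546, (K−S)⁺=18.4454, hold=25.0328 ⇒ V=25.0328 continue | (k=3,j=3): S=184.3684, (K−S)⁺=0.0000, hold=5.4483 ⇒ V=5.4483 continue  boundary S*=95.5901
step 2: (k=2,j=0): S=81.1137, (K−S)⁺=70.0863, hold=69.2366 ⇒ V=70.0863 exercise | (k=2,j=1): S=112.6500, (K−S)⁺=38.5500, hold=40.8194 ⇒ V=40.8194 continue | (k=2,j=2): S=156.4473, (K−S)⁺=0.0000, hold=15.6190 ⇒ V=15.6190 continue  boundary S*=81.1137
step 1: (k=1,j=0): S=95.5901, (K−S)⁺=55.6099, hold=55.8348 ⇒ V=55.8348 continue | (k=1,j=1): S=132.7546, (K−S)⁺=18.4454, hold=28.6578 ⇒ V=28.6578 continue  boundary S*=-
step 0: (k=0,j=0): S=112.6500, (K−S)⁺=38.5500, hold=42.6529 ⇒ V=42.6529 continue  boundary S*=-

price = 42.6529
boundary = - - 81.1137 95.5901 112.6500 95.5901
tree:
42.6529
55.8348 28.6578
70.0863 40.8194 15.6190
82.3703 55.6099 25.0328 5.4483
92.7940 70.0863 38.5500 10.4596 0.0000
101.6391 82.3703 55.6099 20.0802 0.0000 0.0000
109.1447 92.7940 70.0863 38.5500 0.0000 0.0000 0.0000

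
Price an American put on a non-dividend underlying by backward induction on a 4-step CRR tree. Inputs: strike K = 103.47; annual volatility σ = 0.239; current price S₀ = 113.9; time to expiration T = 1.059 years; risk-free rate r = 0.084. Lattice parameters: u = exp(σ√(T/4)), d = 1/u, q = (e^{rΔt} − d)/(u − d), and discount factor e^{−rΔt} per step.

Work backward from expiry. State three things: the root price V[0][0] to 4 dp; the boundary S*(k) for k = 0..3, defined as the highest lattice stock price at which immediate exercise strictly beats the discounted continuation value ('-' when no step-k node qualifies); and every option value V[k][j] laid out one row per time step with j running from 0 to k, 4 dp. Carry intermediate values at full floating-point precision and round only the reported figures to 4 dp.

price = 3.9155
boundary = - - 89.0654 78.7593
tree:
3.9155
7.6505 1.1439
14.4046 2.6614 0.0000
24.7107 6.1916 0.0000 0.0000
33.8242 14.4046 0.0000 0.0000 0.0000

Δt=0.26475, u=1.13086, d=0.88429, q=0.56050, disc=e^(-rΔt)=0.97801
k=4 terminal: V=max(K-S,0) → 33.8242 14.4046 0.0000 0.0000 0.0000
k=3: j=0 S=78.7593 intr=24.7107 cont=22.4350 V=24.7107[EX]; j=1 S=100.7202 intr=2.7498 cont=6.1916 V=6.1916[hold]; j=2 S=128.8045 intr=0.0000 cont=0.0000 V=0.0000[hold]; j=3 S=164.7197 intr=0.0000 cont=0.0000 V=0.0000[hold]  S*(3)=78.7593
k=2: j=0 S=89.0654 intr=14.4046 cont=14.0156 V=14.4046[EX]; j=1 S=113.9000 intr=0.0000 cont=2.6614 V=2.6614[hold]; j=2 S=145.6593 intr=0.0000 cont=0.0000 V=0.0000[hold]  S*(2)=89.0654
k=1: j=0 S=100.7202 intr=2.7498 cont=7.6505 V=7.6505[hold]; j=1 S=128.8045 intr=0.0000 cont=1.1439 V=1.1439[hold]  S*(1)=-
k=0: j=0 S=113.9000 intr=0.0000 cont=3.9155 V=3.9155[hold]  S*(0)=-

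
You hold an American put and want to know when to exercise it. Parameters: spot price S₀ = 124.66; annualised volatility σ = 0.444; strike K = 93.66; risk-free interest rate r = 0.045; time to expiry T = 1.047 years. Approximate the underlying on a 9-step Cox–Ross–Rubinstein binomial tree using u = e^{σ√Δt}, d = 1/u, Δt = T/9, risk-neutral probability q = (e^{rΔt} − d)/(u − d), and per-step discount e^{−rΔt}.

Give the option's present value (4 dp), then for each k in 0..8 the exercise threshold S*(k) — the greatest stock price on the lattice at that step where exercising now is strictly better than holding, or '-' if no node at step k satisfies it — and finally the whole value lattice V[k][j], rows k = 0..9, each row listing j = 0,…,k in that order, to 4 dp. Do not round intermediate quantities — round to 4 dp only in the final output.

params: Δt=0.11633 u=1.16351 d=0.85947 q=0.47948 e^(-rΔt)=0.99478
t_9 payoffs: 61.7587 50.4737 35.1967 14.5155 0.0000 0.0000 0.0000 0.0000 0.0000 0.0000
t_8: node(8,0) S=37.1174 payoff=56.5426 vs cont=56.0536 → 56.5426 [stop]  node(8,1) S=50.2475 payoff=43.4125 vs cont=42.9234 → 43.4125 [stop]  node(8,2) S=68.0224 payoff=25.6376 vs cont=25.1485 → 25.6376 [stop]  node(8,3) S=92.0852 payoff=1.5748 vs cont=7.5162 → 7.5162 [wait]  node(8,4) S=124.6600 payoff=0.0000 vs cont=0.0000 → 0.0000 [wait]  node(8,5) S=168.7581 payoff=0.0000 vs cont=0.0000 → 0.0000 [wait]  node(8,6) S=228.4557 payoff=0.0000 vs cont=0.0000 → 0.0000 [wait]  node(8,7) S=309.2712 payoff=0.0000 vs cont=0.0000 → 0.0000 [wait]  node(8,8) S=418.6748 payoff=0.0000 vs cont=0.0000 → 0.0000 [wait]  ⇒ S*(8)=68.0224
t_7: node(7,0) S=43.1863 payoff=50.4737 vs cont=49.9847 → 50.4737 [stop]  node(7,1) S=58.4633 payoff=35.1967 vs cont=34.7076 → 35.1967 [stop]  node(7,2) S=79.1445 payoff=14.5155 vs cont=16.8603 → 16.8603 [wait]  node(7,3) S=107.1417 payoff=0.0000 vs cont=3.8919 → 3.8919 [wait]  node(7,4) S=145.0427 payoff=0.0000 vs cont=0.0000 → 0.0000 [wait]  node(7,5) S=196.3511 payoff=0.0000 vs cont=0.0000 → 0.0000 [wait]  node(7,6) S=265.8096 payoff=0.0000 vs cont=0.0000 → 0.0000 [wait]  node(7,7) S=359.8389 payoff=0.0000 vs cont=0.0000 → 0.0000 [wait]  ⇒ S*(7)=58.4633
t_6: node(6,0) S=50.2475 payoff=43.4125 vs cont=42.9234 → 43.4125 [stop]  node(6,1) S=68.0224 payoff=25.6376 vs cont=26.2669 → 26.2669 [wait]  node(6,2) S=92.0852 payoff=1.5748 vs cont=10.5867 → 10.5867 [wait]  node(6,3) S=124.6600 payoff=0.0000 vs cont=2.0153 → 2.0153 [wait]  node(6,4) S=168.7581 payoff=0.0000 vs cont=0.0000 → 0.0000 [wait]  node(6,5) S=228.4557 payoff=0.0000 vs cont=0.0000 → 0.0000 [wait]  node(6,6) S=309.2712 payoff=0.0000 vs cont=0.0000 → 0.0000 [wait]  ⇒ S*(6)=50.2475
t_5: node(5,0) S=58.4633 payoff=35.1967 vs cont=35.0078 → 35.1967 [stop]  node(5,1) S=79.1445 payoff=14.5155 vs cont=18.6508 → 18.6508 [wait]  node(5,2) S=107.1417 payoff=0.0000 vs cont=6.4431 → 6.4431 [wait]  node(5,3) S=145.0427 payoff=0.0000 vs cont=1.0435 → 1.0435 [wait]  node(5,4) S=196.3511 payoff=0.0000 vs cont=0.0000 → 0.0000 [wait]  node(5,5) S=265.8096 payoff=0.0000 vs cont=0.0000 → 0.0000 [wait]  ⇒ S*(5)=58.4633
t_4: node(4,0) S=68.0224 payoff=25.6376 vs cont=27.1209 → 27.1209 [wait]  node(4,1) S=92.0852 payoff=1.5748 vs cont=12.7306 → 12.7306 [wait]  node(4,2) S=124.6600 payoff=0.0000 vs cont=3.8340 → 3.8340 [wait]  node(4,3) S=168.7581 payoff=0.0000 vs cont=0.5403 → 0.5403 [wait]  node(4,4) S=228.4557 payoff=0.0000 vs cont=0.0000 → 0.0000 [wait]  ⇒ S*(4)=-
t_3: node(3,0) S=79.1445 payoff=14.5155 vs cont=20.1156 → 20.1156 [wait]  node(3,1) S=107.1417 payoff=0.0000 vs cont=8.4207 → 8.4207 [wait]  node(3,2) S=145.0427 payoff=0.0000 vs cont=2.2430 → 2.2430 [wait]  node(3,3) S=196.3511 payoff=0.0000 vs cont=0.2798 → 0.2798 [wait]  ⇒ S*(3)=-
t_2: node(2,0) S=92.0852 payoff=1.5748 vs cont=14.4324 → 14.4324 [wait]  node(2,1) S=124.6600 payoff=0.0000 vs cont=5.4301 → 5.4301 [wait]  node(2,2) S=168.7581 payoff=0.0000 vs cont=1.2949 → 1.2949 [wait]  ⇒ S*(2)=-
t_1: node(1,0) S=107.1417 payoff=0.0000 vs cont=10.0632 → 10.0632 [wait]  node(1,1) S=145.0427 payoff=0.0000 vs cont=3.4294 → 3.4294 [wait]  ⇒ S*(1)=-
t_0: node(0,0) S=124.6600 payoff=0.0000 vs cont=6.8465 → 6.8465 [wait]  ⇒ S*(0)=-

price = 6.8465
boundary = - - - - - 58.4633 50.2475 58.4633 68.0224
tree:
6.8465
10.0632 3.4294
14.4324 5.4301 1.2949
20.1156 8.4207 2.2430 0.2798
27.1209 12.7306 3.8340 0.5403 0.0000
35.1967 18.6508 6.4431 1.0435 0.0000 0.0000
43.4125 26.2669 10.5867 2.0153 0.0000 0.0000 0.0000
50.4737 35.1967 16.8603 3.8919 0.0000 0.0000 0.0000 0.0000
56.5426 43.4125 25.6376 7.5162 0.0000 0.0000 0.0000 0.0000 0.0000
61.7587 50.4737 35.1967 14.5155 0.0000 0.0000 0.0000 0.0000 0.0000 0.0000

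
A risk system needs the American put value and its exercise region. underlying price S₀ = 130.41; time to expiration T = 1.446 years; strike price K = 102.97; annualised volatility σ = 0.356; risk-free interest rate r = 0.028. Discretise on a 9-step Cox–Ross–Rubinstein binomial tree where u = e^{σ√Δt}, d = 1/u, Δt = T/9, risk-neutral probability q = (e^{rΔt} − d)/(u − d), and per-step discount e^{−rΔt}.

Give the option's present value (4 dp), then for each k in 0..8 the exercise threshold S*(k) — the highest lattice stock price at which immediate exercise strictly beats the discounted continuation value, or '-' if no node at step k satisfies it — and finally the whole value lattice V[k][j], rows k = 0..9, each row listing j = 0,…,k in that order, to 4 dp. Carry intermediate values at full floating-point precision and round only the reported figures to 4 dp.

price = 7.8902
boundary = - - - - - 63.8925 55.3959 63.8925 73.6923
tree:
7.8902
11.5319 4.0213
16.4309 6.3357 1.5531
22.7296 9.7652 2.6819 0.3454
30.3871 14.6518 4.5658 0.6674 0.0000
39.0775 21.2628 7.6312 1.2895 0.0000 0.0000
47.5741 29.5917 12.4442 2.4916 0.0000 0.0000 0.0000
54.9408 39.0775 19.5987 4.8144 0.0000 0.0000 0.0000 0.0000
61.3279 47.5741 29.2777 9.3026 0.0000 0.0000 0.0000 0.0000 0.0000
66.8656 54.9408 39.0775 17.9748 0.0000 0.0000 0.0000 0.0000 0.0000 0.0000

Δt=0.16067  u=1.15338  d=0.86702  q=0.48013  discount=0.99551
step 9 (expiry): payoffs max(K−S,0) = 66.8656 54.9408 39.0775 17.9748 0.0000 0.0000 0.0000 0.0000 0.0000 0.0000
step 8: (k=8,j=0): S=41.6421, (K−S)⁺=61.3279, hold=60.8657 ⇒ V=61.3279 exercise | (k=8,j=1): S=55.3959, (K−S)⁺=47.5741, hold=47.1119 ⇒ V=47.5741 exercise | (k=8,j=2): S=73.6923, (K−S)⁺=29.2777, hold=28.8155 ⇒ V=29.2777 exercise | (k=8,j=3): S=98.0317, (K−S)⁺=4.9383, hold=9.3026 ⇒ V=9.3026 continue | (k=8,j=4): S=130.4100, (K−S)⁺=0.0000, hold=0.0000 ⇒ V=0.0000 continue | (k=8,j=5): S=173.4824, (K−S)⁺=0.0000, hold=0.0000 ⇒ V=0.0000 continue | (k=8,j=6): S=230.7809, (K−S)⁺=0.0000, hold=0.0000 ⇒ V=0.0000 continue | (k=8,j=7): S=307.0042, (K−S)⁺=0.0000, hold=0.0000 ⇒ V=0.0000 continue | (k=8,j=8): S=408.4029, (K−S)⁺=0.0000, hold=0.0000 ⇒ V=0.0000 continue  boundary S*=73.6923
step 7: (k=7,j=0): S=48.0292, (K−S)⁺=54.9408, hold=54.4786 ⇒ V=54.9408 exercise | (k=7,j=1): S=63.8925, (K−S)⁺=39.0775, hold=38.6153 ⇒ V=39.0775 exercise | (k=7,j=2): S=84.9952, (K−S)⁺=17.9748, hold=19.5987 ⇒ V=19.5987 continue | (k=7,j=3): S=113.0677, (K−S)⁺=0.0000, hold=4.8144 ⇒ V=4.8144 continue | (k=7,j=4): S=150.4122, (K−S)⁺=0.0000, hold=0.0000 ⇒ V=0.0000 continue | (k=7,j=5): S=200.0910, (K−S)⁺=0.0000, hold=0.0000 ⇒ V=0.0000 continue | (k=7,j=6): S=266.1780, (K−S)⁺=0.0000, hold=0.0000 ⇒ V=0.0000 continue | (k=7,j=7): S=354.0924, (K−S)⁺=0.0000, hold=0.0000 ⇒ V=0.0000 continue  boundary S*=63.8925
step 6: (k=6,j=0): S=55.3959, (K−S)⁺=47.5741, hold=47.1119 ⇒ V=47.5741 exercise | (k=6,j=1): S=73.6923, (K−S)⁺=29.2777, hold=29.5917 ⇒ V=29.5917 continue | (k=6,j=2): S=98.0317, (K−S)⁺=4.9383, hold=12.4442 ⇒ V=12.4442 continue | (k=6,j=3): S=130.4100, (K−S)⁺=0.0000, hold=2.4916 ⇒ V=2.4916 continue | (k=6,j=4): S=173.4824, (K−S)⁺=0.0000, hold=0.0000 ⇒ V=0.0000 continue | (k=6,j=5): S=230.7809, (K−S)⁺=0.0000, hold=0.0000 ⇒ V=0.0000 continue | (k=6,j=6): S=307.0042, (K−S)⁺=0.0000, hold=0.0000 ⇒ V=0.0000 continue  boundary S*=55.3959
step 5: (k=5,j=0): S=63.8925, (K−S)⁺=39.0775, hold=38.7654 ⇒ V=39.0775 exercise | (k=5,j=1): S=84.9952, (K−S)⁺=17.9748, hold=21.2628 ⇒ V=21.2628 continue | (k=5,j=2): S=113.0677, (K−S)⁺=0.0000, hold=7.6312 ⇒ V=7.6312 continue | (k=5,j=3): S=150.4122, (K−S)⁺=0.0000, hold=1.2895 ⇒ V=1.2895 continue | (k=5,j=4): S=200.0910, (K−S)⁺=0.0000, hold=0.0000 ⇒ V=0.0000 continue | (k=5,j=5): S=266.1780, (K−S)⁺=0.0000, hold=0.0000 ⇒ V=0.0000 continue  boundary S*=63.8925
step 4: (k=4,j=0): S=73.6923, (K−S)⁺=29.2777, hold=30.3871 ⇒ V=30.3871 continue | (k=4,j=1): S=98.0317, (K−S)⁺=4.9383, hold=14.6518 ⇒ V=14.6518 continue | (k=4,j=2): S=130.4100, (K−S)⁺=0.0000, hold=4.5658 ⇒ V=4.5658 continue | (k=4,j=3): S=173.4824, (K−S)⁺=0.0000, hold=0.6674 ⇒ V=0.6674 continue | (k=4,j=4): S=230.7809, (K−S)⁺=0.0000, hold=0.0000 ⇒ V=0.0000 continue  boundary S*=-
step 3: (k=3,j=0): S=84.9952, (K−S)⁺=17.9748, hold=22.7296 ⇒ V=22.7296 continue | (k=3,j=1): S=113.0677, (K−S)⁺=0.0000, hold=9.7652 ⇒ V=9.7652 continue | (k=3,j=2): S=150.4122, (K−S)⁺=0.0000, hold=2.6819 ⇒ V=2.6819 continue | (k=3,j=3): S=200.0910, (K−S)⁺=0.0000, hold=0.3454 ⇒ V=0.3454 continue  boundary S*=-
step 2: (k=2,j=0): S=98.0317, (K−S)⁺=4.9383, hold=16.4309 ⇒ V=16.4309 continue | (k=2,j=1): S=130.4100, (K−S)⁺=0.0000, hold=6.3357 ⇒ V=6.3357 continue | (k=2,j=2): S=173.4824, (K−S)⁺=0.0000, hold=1.5531 ⇒ V=1.5531 continue  boundary S*=-
step 1: (k=1,j=0): S=113.0677, (K−S)⁺=0.0000, hold=11.5319 ⇒ V=11.5319 continue | (k=1,j=1): S=150.4122, (K−S)⁺=0.0000, hold=4.0213 ⇒ V=4.0213 continue  boundary S*=-
step 0: (k=0,j=0): S=130.4100, (K−S)⁺=0.0000, hold=7.8902 ⇒ V=7.8902 continue  boundary S*=-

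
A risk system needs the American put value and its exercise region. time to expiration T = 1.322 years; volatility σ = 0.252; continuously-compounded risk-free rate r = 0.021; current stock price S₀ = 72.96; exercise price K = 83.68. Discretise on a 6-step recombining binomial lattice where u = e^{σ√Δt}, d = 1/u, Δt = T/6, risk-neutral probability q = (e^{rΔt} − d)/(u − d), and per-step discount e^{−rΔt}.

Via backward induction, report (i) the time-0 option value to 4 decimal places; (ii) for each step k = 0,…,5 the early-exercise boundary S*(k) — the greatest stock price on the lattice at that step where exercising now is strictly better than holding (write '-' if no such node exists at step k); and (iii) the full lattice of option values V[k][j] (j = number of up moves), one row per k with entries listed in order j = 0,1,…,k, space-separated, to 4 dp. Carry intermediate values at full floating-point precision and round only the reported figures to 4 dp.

Δt=0.22033  u=1.12557  d=0.88844  q=0.49002  discount=0.99538
step 6 (expiry): payoffs max(K−S,0) = 47.7999 38.2233 26.0908 10.7200 0.0000 0.0000 0.0000
step 5: (k=5,j=0): S=40.3855, (K−S)⁺=43.2945, hold=42.9082 ⇒ V=43.2945 exercise | (k=5,j=1): S=51.1646, (K−S)⁺=32.5154, hold=32.1291 ⇒ V=32.5154 exercise | (k=5,j=2): S=64.8206, (K−S)⁺=18.8594, hold=18.4731 ⇒ V=18.8594 exercise | (k=5,j=3): S=82.1215, (K−S)⁺=1.5585, hold=5.4417 ⇒ V=5.4417 continue | (k=5,j=4): S=104.0400, (K−S)⁺=0.0000, hold=0.0000 ⇒ V=0.0000 continue | (k=5,j=5): S=131.8087, (K−S)⁺=0.0000, hold=0.0000 ⇒ V=0.0000 continue  boundary S*=64.8206
step 4: (k=4,j=0): S=45.4567, (K−S)⁺=38.2233, hold=37.8370 ⇒ V=38.2233 exercise | (k=4,j=1): S=57.5892, (K−S)⁺=26.0908, hold=25.7045 ⇒ V=26.0908 exercise | (k=4,j=2): S=72.9600, (K−S)⁺=10.7200, hold=12.2278 ⇒ V=12.2278 continue | (k=4,j=3): S=92.4333, (K−S)⁺=0.0000, hold=2.7624 ⇒ V=2.7624 continue | (k=4,j=4): S=117.1041, (K−S)⁺=0.0000, hold=0.0000 ⇒ V=0.0000 continue  boundary S*=57.5892
step 3: (k=3,j=0): S=51.1646, (K−S)⁺=32.5154, hold=32.1291 ⇒ V=32.5154 exercise | (k=3,j=1): S=64.8206, (K−S)⁺=18.8594, hold=19.2085 ⇒ V=19.2085 continue | (k=3,j=2): S=82.1215, (K−S)⁺=1.5585, hold=7.5545 ⇒ V=7.5545 continue | (k=3,j=3): S=104.0400, (K−S)⁺=0.0000, hold=1.4022 ⇒ V=1.4022 continue  boundary S*=51.1646
step 2: (k=2,j=0): S=57.5892, (K−S)⁺=26.0908, hold=25.8748 ⇒ V=26.0908 exercise | (k=2,j=1): S=72.9600, (K−S)⁺=10.7200, hold=13.4355 ⇒ V=13.4355 continue | (k=2,j=2): S=92.4333, (K−S)⁺=0.0000, hold=4.5188 ⇒ V=4.5188 continue  boundary S*=57.5892
step 1: (k=1,j=0): S=64.8206, (K−S)⁺=18.8594, hold=19.7976 ⇒ V=19.7976 continue | (k=1,j=1): S=82.1215, (K−S)⁺=1.5585, hold=9.0243 ⇒ V=9.0243 continue  boundary S*=-
step 0: (k=0,j=0): S=72.9600, (K−S)⁺=10.7200, hold=14.4515 ⇒ V=14.4515 continue  boundary S*=-

price = 14.4515
boundary = - - 57.5892 51.1646 57.5892 64.8206
tree:
14.4515
19.7976 9.0243
26.0908 13.4355 4.5188
32.5154 19.2085 7.5545 1.4022
38.2233 26.0908 12.2278 2.7624 0.0000
43.2945 32.5154 18.8594 5.4417 0.0000 0.0000
47.7999 38.2233 26.0908 10.7200 0.0000 0.0000 0.0000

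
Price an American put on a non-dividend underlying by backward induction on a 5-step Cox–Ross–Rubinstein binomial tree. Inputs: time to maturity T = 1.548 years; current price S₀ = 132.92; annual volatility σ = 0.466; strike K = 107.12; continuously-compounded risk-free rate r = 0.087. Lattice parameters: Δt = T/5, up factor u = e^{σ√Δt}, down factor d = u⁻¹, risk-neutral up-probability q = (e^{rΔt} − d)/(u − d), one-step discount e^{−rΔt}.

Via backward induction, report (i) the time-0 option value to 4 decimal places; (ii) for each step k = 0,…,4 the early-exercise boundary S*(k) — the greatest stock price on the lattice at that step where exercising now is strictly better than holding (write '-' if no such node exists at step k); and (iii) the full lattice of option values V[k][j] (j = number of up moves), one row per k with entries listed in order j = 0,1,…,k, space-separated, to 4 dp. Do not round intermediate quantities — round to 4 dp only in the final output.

params: Δt=0.30960 u=1.29601 d=0.77160 q=0.48760 e^(-rΔt)=0.97342
t_5 payoffs: 70.7663 46.0588 4.5591 0.0000 0.0000 0.0000
t_4: node(4,0) S=47.1147 payoff=60.0053 vs cont=57.1585 → 60.0053 [stop]  node(4,1) S=79.1359 payoff=27.9841 vs cont=25.1373 → 27.9841 [stop]  node(4,2) S=132.9200 payoff=0.0000 vs cont=2.2740 → 2.2740 [wait]  node(4,3) S=223.2580 payoff=0.0000 vs cont=0.0000 → 0.0000 [wait]  node(4,4) S=374.9936 payoff=0.0000 vs cont=0.0000 → 0.0000 [wait]  ⇒ S*(4)=79.1359
t_3: node(3,0) S=61.0612 payoff=46.0588 vs cont=43.2120 → 46.0588 [stop]  node(3,1) S=102.5609 payoff=4.5591 vs cont=15.0373 → 15.0373 [wait]  node(3,2) S=172.2657 payoff=0.0000 vs cont=1.1342 → 1.1342 [wait]  node(3,3) S=289.3447 payoff=0.0000 vs cont=0.0000 → 0.0000 [wait]  ⇒ S*(3)=61.0612
t_2: node(2,0) S=79.1359 payoff=27.9841 vs cont=30.1107 → 30.1107 [wait]  node(2,1) S=132.9200 payoff=0.0000 vs cont=8.0387 → 8.0387 [wait]  node(2,2) S=223.2580 payoff=0.0000 vs cont=0.5657 → 0.5657 [wait]  ⇒ S*(2)=-
t_1: node(1,0) S=102.5609 payoff=4.5591 vs cont=18.8342 → 18.8342 [wait]  node(1,1) S=172.2657 payoff=0.0000 vs cont=4.2781 → 4.2781 [wait]  ⇒ S*(1)=-
t_0: node(0,0) S=132.9200 payoff=0.0000 vs cont=11.4248 → 11.4248 [wait]  ⇒ S*(0)=-

price = 11.4248
boundary = - - - 61.0612 79.1359
tree:
11.4248
18.8342 4.2781
30.1107 8.0387 0.5657
46.0588 15.0373 1.1342 0.0000
60.0053 27.9841 2.2740 0.0000 0.0000
70.7663 46.0588 4.5591 0.0000 0.0000 0.0000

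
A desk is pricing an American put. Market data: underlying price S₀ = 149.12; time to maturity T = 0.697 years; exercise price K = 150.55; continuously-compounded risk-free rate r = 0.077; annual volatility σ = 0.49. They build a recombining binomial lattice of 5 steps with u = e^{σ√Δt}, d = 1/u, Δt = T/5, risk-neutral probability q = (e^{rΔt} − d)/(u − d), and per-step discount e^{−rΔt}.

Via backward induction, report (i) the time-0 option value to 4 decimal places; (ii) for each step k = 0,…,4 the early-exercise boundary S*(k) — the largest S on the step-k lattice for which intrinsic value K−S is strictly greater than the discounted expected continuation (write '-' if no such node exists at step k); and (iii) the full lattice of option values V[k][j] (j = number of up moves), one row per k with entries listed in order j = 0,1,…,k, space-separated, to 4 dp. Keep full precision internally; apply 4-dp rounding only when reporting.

Δt=0.13940  u=1.20075  d=0.83281  q=0.48372  discount=0.98932
step 5 (expiry): payoffs max(K−S,0) = 90.8094 64.4157 26.3611 0.0000 0.0000 0.0000
step 4: (k=4,j=0): S=71.7336, (K−S)⁺=78.8164, hold=77.2090 ⇒ V=78.8164 exercise | (k=4,j=1): S=103.4259, (K−S)⁺=47.1241, hold=45.5168 ⇒ V=47.1241 exercise | (k=4,j=2): S=149.1200, (K−S)⁺=1.4300, hold=13.4644 ⇒ V=13.4644 continue | (k=4,j=3): S=215.0020, (K−S)⁺=0.0000, hold=0.0000 ⇒ V=0.0000 continue | (k=4,j=4): S=309.9909, (K−S)⁺=0.0000, hold=0.0000 ⇒ V=0.0000 continue  boundary S*=103.4259
step 3: (k=3,j=0): S=86.1343, (K−S)⁺=64.4157, hold=62.8084 ⇒ V=64.4157 exercise | (k=3,j=1): S=124.1889, (K−S)⁺=26.3611, hold=30.5130 ⇒ V=30.5130 continue | (k=3,j=2): S=179.0561, (K−S)⁺=0.0000, hold=6.8772 ⇒ V=6.8772 continue | (k=3,j=3): S=258.1640, (K−S)⁺=0.0000, hold=0.0000 ⇒ V=0.0000 continue  boundary S*=86.1343
step 2: (k=2,j=0): S=103.4259, (K−S)⁺=47.1241, hold=47.5036 ⇒ V=47.5036 continue | (k=2,j=1): S=149.1200, (K−S)⁺=1.4300, hold=18.8762 ⇒ V=18.8762 continue | (k=2,j=2): S=215.0020, (K−S)⁺=0.0000, hold=3.5127 ⇒ V=3.5127 continue  boundary S*=-
step 1: (k=1,j=0): S=124.1889, (K−S)⁺=26.3611, hold=33.2966 ⇒ V=33.2966 continue | (k=1,j=1): S=179.0561, (K−S)⁺=0.0000, hold=11.3223 ⇒ V=11.3223 continue  boundary S*=-
step 0: (k=0,j=0): S=149.1200, (K−S)⁺=1.4300, hold=22.4252 ⇒ V=22.4252 continue  boundary S*=-

price = 22.4252
boundary = - - - 86.1343 103.4259
tree:
22.4252
33.2966 11.3223
47.5036 18.8762 3.5127
64.4157 30.5130 6.8772 0.0000
78.8164 47.1241 13.4644 0.0000 0.0000
90.8094 64.4157 26.3611 0.0000 0.0000 0.0000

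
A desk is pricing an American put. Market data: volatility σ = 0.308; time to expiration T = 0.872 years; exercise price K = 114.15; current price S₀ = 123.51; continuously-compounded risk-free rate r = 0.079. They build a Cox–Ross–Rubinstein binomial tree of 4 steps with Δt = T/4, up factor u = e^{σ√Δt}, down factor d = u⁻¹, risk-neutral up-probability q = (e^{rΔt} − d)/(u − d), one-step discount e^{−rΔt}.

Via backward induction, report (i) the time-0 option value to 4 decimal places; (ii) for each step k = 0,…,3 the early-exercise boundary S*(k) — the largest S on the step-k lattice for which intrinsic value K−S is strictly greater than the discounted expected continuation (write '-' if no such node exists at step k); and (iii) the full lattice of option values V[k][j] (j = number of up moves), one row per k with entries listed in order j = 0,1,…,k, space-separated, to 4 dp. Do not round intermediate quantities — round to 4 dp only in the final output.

price = 6.9694
boundary = - - 92.6389 80.2304
tree:
6.9694
12.4818 2.1990
21.5111 4.7030 0.0000
33.9196 10.0581 0.0000 0.0000
44.6661 21.5111 0.0000 0.0000 0.0000

params: Δt=0.21800 u=1.15466 d=0.86606 q=0.52430 e^(-rΔt)=0.98293
t_4 payoffs: 44.6661 21.5111 0.0000 0.0000 0.0000
t_3: node(3,0) S=80.2304 payoff=33.9196 vs cont=31.9706 → 33.9196 [stop]  node(3,1) S=106.9665 payoff=7.1835 vs cont=10.0581 → 10.0581 [wait]  node(3,2) S=142.6122 payoff=0.0000 vs cont=0.0000 → 0.0000 [wait]  node(3,3) S=190.1365 payoff=0.0000 vs cont=0.0000 → 0.0000 [wait]  ⇒ S*(3)=80.2304
t_2: node(2,0) S=92.6389 payoff=21.5111 vs cont=21.0435 → 21.5111 [stop]  node(2,1) S=123.5100 payoff=0.0000 vs cont=4.7030 → 4.7030 [wait]  node(2,2) S=164.6687 payoff=0.0000 vs cont=0.0000 → 0.0000 [wait]  ⇒ S*(2)=92.6389
t_1: node(1,0) S=106.9665 payoff=7.1835 vs cont=12.4818 → 12.4818 [wait]  node(1,1) S=142.6122 payoff=0.0000 vs cont=2.1990 → 2.1990 [wait]  ⇒ S*(1)=-
t_0: node(0,0) S=123.5100 payoff=0.0000 vs cont=6.9694 → 6.9694 [wait]  ⇒ S*(0)=-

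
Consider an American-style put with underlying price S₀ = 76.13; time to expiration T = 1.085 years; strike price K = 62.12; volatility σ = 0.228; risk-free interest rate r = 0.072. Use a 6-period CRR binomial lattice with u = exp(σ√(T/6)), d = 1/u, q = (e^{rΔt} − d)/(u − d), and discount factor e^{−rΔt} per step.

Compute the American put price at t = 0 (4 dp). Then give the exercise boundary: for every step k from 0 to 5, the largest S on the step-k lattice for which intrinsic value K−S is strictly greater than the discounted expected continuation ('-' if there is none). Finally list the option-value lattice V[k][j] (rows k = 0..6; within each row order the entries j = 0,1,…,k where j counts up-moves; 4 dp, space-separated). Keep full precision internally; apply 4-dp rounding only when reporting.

price = 0.8934
boundary = - - - - 51.6567 56.9159
tree:
0.8934
1.7259 0.2150
3.2611 0.4769 0.0000
5.9753 1.0577 0.0000 0.0000
10.4633 2.3462 0.0000 0.0000 0.0000
15.2366 5.2041 0.0000 0.0000 0.0000 0.0000
19.5688 10.4633 0.0000 0.0000 0.0000 0.0000 0.0000

Δt=0.18083  u=1.10181  d=0.90760  q=0.54326  discount=0.98706
step 6 (expiry): payoffs max(K−S,0) = 19.5688 10.4633 0.0000 0.0000 0.0000 0.0000 0.0000
step 5: (k=5,j=0): S=46.8834, (K−S)⁺=15.2366, hold=14.4331 ⇒ V=15.2366 exercise | (k=5,j=1): S=56.9159, (K−S)⁺=5.2041, hold=4.7172 ⇒ V=5.2041 exercise | (k=5,j=2): S=69.0953, (K−S)⁺=0.0000, hold=0.0000 ⇒ V=0.0000 continue | (k=5,j=3): S=83.8809, (K−S)⁺=0.0000, hold=0.0000 ⇒ V=0.0000 continue | (k=5,j=4): S=101.8305, (K−S)⁺=0.0000, hold=0.0000 ⇒ V=0.0000 continue | (k=5,j=5): S=123.6212, (K−S)⁺=0.0000, hold=0.0000 ⇒ V=0.0000 continue  boundary S*=56.9159
step 4: (k=4,j=0): S=51.6567, (K−S)⁺=10.4633, hold=9.6598 ⇒ V=10.4633 exercise | (k=4,j=1): S=62.7106, (K−S)⁺=0.0000, hold=2.3462 ⇒ V=2.3462 continue | (k=4,j=2): S=76.1300, (K−S)⁺=0.0000, hold=0.0000 ⇒ V=0.0000 continue | (k=4,j=3): S=92.4210, (K−S)⁺=0.0000, hold=0.0000 ⇒ V=0.0000 continue | (k=4,j=4): S=112.1981, (K−S)⁺=0.0000, hold=0.0000 ⇒ V=0.0000 continue  boundary S*=51.6567
step 3: (k=3,j=0): S=56.9159, (K−S)⁺=5.2041, hold=5.9753 ⇒ V=5.9753 continue | (k=3,j=1): S=69.0953, (K−S)⁺=0.0000, hold=1.0577 ⇒ V=1.0577 continue | (k=3,j=2): S=83.8809, (K−S)⁺=0.0000, hold=0.0000 ⇒ V=0.0000 continue | (k=3,j=3): S=101.8305, (K−S)⁺=0.0000, hold=0.0000 ⇒ V=0.0000 continue  boundary S*=-
step 2: (k=2,j=0): S=62.7106, (K−S)⁺=0.0000, hold=3.2611 ⇒ V=3.2611 continue | (k=2,j=1): S=76.1300, (K−S)⁺=0.0000, hold=0.4769 ⇒ V=0.4769 continue | (k=2,j=2): S=92.4210, (K−S)⁺=0.0000, hold=0.0000 ⇒ V=0.0000 continue  boundary S*=-
step 1: (k=1,j=0): S=69.0953, (K−S)⁺=0.0000, hold=1.7259 ⇒ V=1.7259 continue | (k=1,j=1): S=83.8809, (K−S)⁺=0.0000, hold=0.2150 ⇒ V=0.2150 continue  boundary S*=-
step 0: (k=0,j=0): S=76.1300, (K−S)⁺=0.0000, hold=0.8934 ⇒ V=0.8934 continue  boundary S*=-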